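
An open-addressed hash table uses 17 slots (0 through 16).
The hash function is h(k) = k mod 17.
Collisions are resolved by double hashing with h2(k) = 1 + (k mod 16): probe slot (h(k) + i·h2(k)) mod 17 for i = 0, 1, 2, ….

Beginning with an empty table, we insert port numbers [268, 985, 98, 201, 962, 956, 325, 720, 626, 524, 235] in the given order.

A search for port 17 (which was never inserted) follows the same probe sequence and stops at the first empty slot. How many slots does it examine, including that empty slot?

268 hashes to 13; slot 13 is free → place at 13.
985 hashes to 16; slot 16 is free → place at 16.
98 hashes to 13, h2=3; 13,16 taken → place at 2.
201 hashes to 14; slot 14 is free → place at 14.
962 hashes to 10; slot 10 is free → place at 10.
956 hashes to 4; slot 4 is free → place at 4.
325 hashes to 2, h2=6; 2 taken → place at 8.
720 hashes to 6; slot 6 is free → place at 6.
626 hashes to 14, h2=3; 14 taken → place at 0.
524 hashes to 14, h2=13; 14,10,6,2 taken → place at 15.
235 hashes to 14, h2=12; 14 taken → place at 9.
Table: [626, ., 98, ., 956, ., 720, ., 325, 235, 962, ., ., 268, 201, 524, 985]
Lookup 17: h=0, h2=2, probe 0,2,4,6,8,10,12 → slot 12 empty, not found.

7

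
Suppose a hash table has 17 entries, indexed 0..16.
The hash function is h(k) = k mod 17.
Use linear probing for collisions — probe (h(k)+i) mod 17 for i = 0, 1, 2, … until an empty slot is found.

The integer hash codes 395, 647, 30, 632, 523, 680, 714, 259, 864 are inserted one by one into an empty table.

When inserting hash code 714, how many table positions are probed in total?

3

395 hashes to 4; slot 4 is free -> place at 4.
647 hashes to 1; slot 1 is free -> place at 1.
30 hashes to 13; slot 13 is free -> place at 13.
632 hashes to 3; slot 3 is free -> place at 3.
523 hashes to 13; 13 taken -> place at 14.
680 hashes to 0; slot 0 is free -> place at 0.
714 hashes to 0; 0,1 taken -> place at 2.
259 hashes to 4; 4 taken -> place at 5.
864 hashes to 14; 14 taken -> place at 15.
Table: [680, 647, 714, 632, 395, 259, ∅, ∅, ∅, ∅, ∅, ∅, ∅, 30, 523, 864, ∅]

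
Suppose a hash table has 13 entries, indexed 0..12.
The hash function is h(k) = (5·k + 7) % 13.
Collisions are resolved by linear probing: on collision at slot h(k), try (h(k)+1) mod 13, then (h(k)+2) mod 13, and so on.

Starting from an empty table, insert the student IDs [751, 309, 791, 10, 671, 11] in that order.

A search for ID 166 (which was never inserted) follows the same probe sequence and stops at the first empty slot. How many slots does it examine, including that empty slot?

5

Insert 751: h=5, slot 5 empty → index 5.
Insert 309: h=5, slot 5 occupied → index 6.
Insert 791: h=10, slot 10 empty → index 10.
Insert 10: h=5, slots 5,6 occupied → index 7.
Insert 671: h=8, slot 8 empty → index 8.
Insert 11: h=10, slot 10 occupied → index 11.
Table: [_, _, _, _, _, 751, 309, 10, 671, _, 791, 11, _]
Lookup 166: h=5, probe 5,6,7,8,9 → slot 9 empty, not found.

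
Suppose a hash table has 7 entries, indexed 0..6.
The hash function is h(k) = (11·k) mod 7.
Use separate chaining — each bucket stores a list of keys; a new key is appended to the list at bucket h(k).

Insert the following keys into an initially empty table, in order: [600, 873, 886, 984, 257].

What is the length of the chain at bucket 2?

Insert 600: h=6, bucket 6 empty → new chain.
Insert 873: h=6, bucket 6 nonempty → append to chain.
Insert 886: h=2, bucket 2 empty → new chain.
Insert 984: h=2, bucket 2 nonempty → append to chain.
Insert 257: h=6, bucket 6 nonempty → append to chain.
Final buckets:
0: _
1: _
2: 886 -> 984
3: _
4: _
5: _
6: 600 -> 873 -> 257

2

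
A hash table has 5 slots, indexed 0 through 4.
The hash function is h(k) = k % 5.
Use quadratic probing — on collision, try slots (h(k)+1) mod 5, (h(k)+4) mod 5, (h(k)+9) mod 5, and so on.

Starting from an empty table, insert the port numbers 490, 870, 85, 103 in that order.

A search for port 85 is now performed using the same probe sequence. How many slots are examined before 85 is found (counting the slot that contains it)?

490: h=0 → slot 0
870: h=0, probe 0,1 → slot 1
85: h=0, probe 0,1,4 → slot 4
103: h=3 → slot 3
Table: [490, 870, —, 103, 85]
Lookup 85: h=0, probe 0,1,4 → found at 4.

3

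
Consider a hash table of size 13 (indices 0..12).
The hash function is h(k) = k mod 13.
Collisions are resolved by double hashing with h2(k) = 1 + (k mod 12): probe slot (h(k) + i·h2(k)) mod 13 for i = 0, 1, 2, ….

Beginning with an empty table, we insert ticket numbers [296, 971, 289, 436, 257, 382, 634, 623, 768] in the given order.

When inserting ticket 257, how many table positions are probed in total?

4

296: h=10 -> slot 10
971: h=9 -> slot 9
289: h=3 -> slot 3
436: h=7 -> slot 7
257: h=10, h2=6, probe 10,3,9,2 -> slot 2
382: h=5 -> slot 5
634: h=10, h2=11, probe 10,8 -> slot 8
623: h=12 -> slot 12
768: h=1 -> slot 1
Table: [-, 768, 257, 289, -, 382, -, 436, 634, 971, 296, -, 623]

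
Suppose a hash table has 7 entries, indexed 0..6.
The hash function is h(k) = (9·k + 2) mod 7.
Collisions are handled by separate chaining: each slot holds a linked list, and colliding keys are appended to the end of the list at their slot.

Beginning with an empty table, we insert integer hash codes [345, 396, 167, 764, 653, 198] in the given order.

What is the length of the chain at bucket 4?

345 → bucket 6
396 → bucket 3
167 → bucket 0
764 → bucket 4
653 → bucket 6 (collision)
198 → bucket 6 (collision)
Final buckets:
0: 167
1: —
2: —
3: 396
4: 764
5: —
6: 345 -> 653 -> 198

1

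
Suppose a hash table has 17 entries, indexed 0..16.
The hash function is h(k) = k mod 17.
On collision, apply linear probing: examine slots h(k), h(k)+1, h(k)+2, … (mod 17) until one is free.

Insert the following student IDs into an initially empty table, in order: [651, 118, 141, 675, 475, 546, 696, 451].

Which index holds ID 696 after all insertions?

651: h=5 -> slot 5
118: h=16 -> slot 16
141: h=5, probe 5,6 -> slot 6
675: h=12 -> slot 12
475: h=16, probe 16,0 -> slot 0
546: h=2 -> slot 2
696: h=16, probe 16,0,1 -> slot 1
451: h=9 -> slot 9
Table: [475, 696, 546, ., ., 651, 141, ., ., 451, ., ., 675, ., ., ., 118]

1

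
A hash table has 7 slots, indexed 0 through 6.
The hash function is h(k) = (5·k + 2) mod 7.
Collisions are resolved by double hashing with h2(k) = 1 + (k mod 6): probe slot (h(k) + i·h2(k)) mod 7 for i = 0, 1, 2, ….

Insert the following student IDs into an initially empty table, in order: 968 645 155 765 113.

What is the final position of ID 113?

4

968 hashes to 5; slot 5 is free -> place at 5.
645 hashes to 0; slot 0 is free -> place at 0.
155 hashes to 0, h2=6; 0 taken -> place at 6.
765 hashes to 5, h2=4; 5 taken -> place at 2.
113 hashes to 0, h2=6; 0,6,5 taken -> place at 4.
Table: [645, —, 765, —, 113, 968, 155]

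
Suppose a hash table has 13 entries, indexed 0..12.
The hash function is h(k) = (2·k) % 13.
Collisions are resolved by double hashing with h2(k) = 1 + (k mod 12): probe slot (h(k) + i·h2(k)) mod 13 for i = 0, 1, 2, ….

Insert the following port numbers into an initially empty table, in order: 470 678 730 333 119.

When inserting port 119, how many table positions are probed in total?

470: h=4 → slot 4
678: h=4, h2=7, probe 4,11 → slot 11
730: h=4, h2=11, probe 4,2 → slot 2
333: h=3 → slot 3
119: h=4, h2=12, probe 4,3,2,1 → slot 1
Table: [∅, 119, 730, 333, 470, ∅, ∅, ∅, ∅, ∅, ∅, 678, ∅]

4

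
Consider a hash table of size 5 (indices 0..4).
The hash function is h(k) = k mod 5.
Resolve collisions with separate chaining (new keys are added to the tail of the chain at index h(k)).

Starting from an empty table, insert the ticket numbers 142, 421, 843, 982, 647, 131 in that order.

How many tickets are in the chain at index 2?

3

Insert 142: h=2, bucket 2 empty → new chain.
Insert 421: h=1, bucket 1 empty → new chain.
Insert 843: h=3, bucket 3 empty → new chain.
Insert 982: h=2, bucket 2 nonempty → append to chain.
Insert 647: h=2, bucket 2 nonempty → append to chain.
Insert 131: h=1, bucket 1 nonempty → append to chain.
Final buckets:
0: -
1: 421 -> 131
2: 142 -> 982 -> 647
3: 843
4: -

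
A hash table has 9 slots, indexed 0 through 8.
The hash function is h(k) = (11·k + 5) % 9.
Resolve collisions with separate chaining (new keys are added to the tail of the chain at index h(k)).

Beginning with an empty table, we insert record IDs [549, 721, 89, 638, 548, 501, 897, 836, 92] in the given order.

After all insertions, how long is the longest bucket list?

Insert 549: h=5, bucket 5 empty → new chain.
Insert 721: h=7, bucket 7 empty → new chain.
Insert 89: h=3, bucket 3 empty → new chain.
Insert 638: h=3, bucket 3 nonempty → append to chain.
Insert 548: h=3, bucket 3 nonempty → append to chain.
Insert 501: h=8, bucket 8 empty → new chain.
Insert 897: h=8, bucket 8 nonempty → append to chain.
Insert 836: h=3, bucket 3 nonempty → append to chain.
Insert 92: h=0, bucket 0 empty → new chain.
Final buckets:
0: 92
1: ∅
2: ∅
3: 89 -> 638 -> 548 -> 836
4: ∅
5: 549
6: ∅
7: 721
8: 501 -> 897

4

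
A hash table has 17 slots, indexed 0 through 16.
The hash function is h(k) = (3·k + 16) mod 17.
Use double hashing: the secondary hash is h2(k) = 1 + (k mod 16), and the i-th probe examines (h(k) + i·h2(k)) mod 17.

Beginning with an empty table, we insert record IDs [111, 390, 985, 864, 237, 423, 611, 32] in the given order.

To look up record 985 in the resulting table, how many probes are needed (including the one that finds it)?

2

Insert 111: h=9, slot 9 empty → index 9.
Insert 390: h=13, slot 13 empty → index 13.
Insert 985: h=13, h2=10, slot 13 occupied → index 6.
Insert 864: h=7, slot 7 empty → index 7.
Insert 237: h=13, h2=14, slot 13 occupied → index 10.
Insert 423: h=10, h2=8, slot 10 occupied → index 1.
Insert 611: h=13, h2=4, slot 13 occupied → index 0.
Insert 32: h=10, h2=1, slot 10 occupied → index 11.
Table: [611, 423, —, —, —, —, 985, 864, —, 111, 237, 32, —, 390, —, —, —]
Lookup 985: h=13, h2=10, probe 13,6 → found at 6.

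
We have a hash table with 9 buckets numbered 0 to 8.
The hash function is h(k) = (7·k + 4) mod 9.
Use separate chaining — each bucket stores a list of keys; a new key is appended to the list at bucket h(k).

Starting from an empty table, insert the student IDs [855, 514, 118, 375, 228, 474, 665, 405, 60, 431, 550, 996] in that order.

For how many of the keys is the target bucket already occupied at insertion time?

Insert 855: h=4, bucket 4 empty → new chain.
Insert 514: h=2, bucket 2 empty → new chain.
Insert 118: h=2, bucket 2 nonempty → append to chain.
Insert 375: h=1, bucket 1 empty → new chain.
Insert 228: h=7, bucket 7 empty → new chain.
Insert 474: h=1, bucket 1 nonempty → append to chain.
Insert 665: h=6, bucket 6 empty → new chain.
Insert 405: h=4, bucket 4 nonempty → append to chain.
Insert 60: h=1, bucket 1 nonempty → append to chain.
Insert 431: h=6, bucket 6 nonempty → append to chain.
Insert 550: h=2, bucket 2 nonempty → append to chain.
Insert 996: h=1, bucket 1 nonempty → append to chain.
Final buckets:
0: —
1: 375 -> 474 -> 60 -> 996
2: 514 -> 118 -> 550
3: —
4: 855 -> 405
5: —
6: 665 -> 431
7: 228
8: —

7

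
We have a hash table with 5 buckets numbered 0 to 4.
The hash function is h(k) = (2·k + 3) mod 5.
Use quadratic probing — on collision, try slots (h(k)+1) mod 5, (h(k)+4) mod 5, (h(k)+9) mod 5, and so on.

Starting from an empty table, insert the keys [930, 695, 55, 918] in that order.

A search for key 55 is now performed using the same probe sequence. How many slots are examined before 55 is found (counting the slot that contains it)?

930 hashes to 3; slot 3 is free => place at 3.
695 hashes to 3; 3 taken => place at 4.
55 hashes to 3; 3,4 taken => place at 2.
918 hashes to 4; 4 taken => place at 0.
Table: [918, _, 55, 930, 695]
Lookup 55: h=3, probe 3,4,2 → found at 2.

3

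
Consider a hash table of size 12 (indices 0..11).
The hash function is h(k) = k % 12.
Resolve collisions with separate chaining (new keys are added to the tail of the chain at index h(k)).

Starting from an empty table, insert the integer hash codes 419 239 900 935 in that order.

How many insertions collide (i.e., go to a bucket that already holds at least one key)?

2

Insert 419: h=11, bucket 11 empty → new chain.
Insert 239: h=11, bucket 11 nonempty → append to chain.
Insert 900: h=0, bucket 0 empty → new chain.
Insert 935: h=11, bucket 11 nonempty → append to chain.
Final buckets:
0: 900
1: -
2: -
3: -
4: -
5: -
6: -
7: -
8: -
9: -
10: -
11: 419 -> 239 -> 935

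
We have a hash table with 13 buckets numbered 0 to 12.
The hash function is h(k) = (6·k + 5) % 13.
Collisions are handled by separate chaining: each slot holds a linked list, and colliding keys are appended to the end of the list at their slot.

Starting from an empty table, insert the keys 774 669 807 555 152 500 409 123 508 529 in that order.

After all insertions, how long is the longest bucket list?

Insert 774: h=8, bucket 8 empty → new chain.
Insert 669: h=2, bucket 2 empty → new chain.
Insert 807: h=11, bucket 11 empty → new chain.
Insert 555: h=7, bucket 7 empty → new chain.
Insert 152: h=7, bucket 7 nonempty → append to chain.
Insert 500: h=2, bucket 2 nonempty → append to chain.
Insert 409: h=2, bucket 2 nonempty → append to chain.
Insert 123: h=2, bucket 2 nonempty → append to chain.
Insert 508: h=11, bucket 11 nonempty → append to chain.
Insert 529: h=7, bucket 7 nonempty → append to chain.
Final buckets:
0: _
1: _
2: 669 -> 500 -> 409 -> 123
3: _
4: _
5: _
6: _
7: 555 -> 152 -> 529
8: 774
9: _
10: _
11: 807 -> 508
12: _

4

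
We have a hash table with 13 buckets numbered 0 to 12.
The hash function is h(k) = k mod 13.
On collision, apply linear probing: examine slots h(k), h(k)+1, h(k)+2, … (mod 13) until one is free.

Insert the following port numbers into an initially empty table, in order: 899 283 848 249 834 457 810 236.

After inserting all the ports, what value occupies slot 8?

236

899: h=2 => slot 2
283: h=10 => slot 10
848: h=3 => slot 3
249: h=2, probe 2,3,4 => slot 4
834: h=2, probe 2,3,4,5 => slot 5
457: h=2, probe 2,3,4,5,6 => slot 6
810: h=4, probe 4,5,6,7 => slot 7
236: h=2, probe 2,3,4,5,6,7,8 => slot 8
Table: [_, _, 899, 848, 249, 834, 457, 810, 236, _, 283, _, _]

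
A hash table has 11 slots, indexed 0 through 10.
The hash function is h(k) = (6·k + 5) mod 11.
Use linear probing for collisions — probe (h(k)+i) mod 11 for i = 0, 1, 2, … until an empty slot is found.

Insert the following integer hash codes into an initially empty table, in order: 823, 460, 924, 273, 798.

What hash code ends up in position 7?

Insert 823: h=4, slot 4 empty → index 4.
Insert 460: h=4, slot 4 occupied → index 5.
Insert 924: h=5, slot 5 occupied → index 6.
Insert 273: h=4, slots 4,5,6 occupied → index 7.
Insert 798: h=8, slot 8 empty → index 8.
Table: [-, -, -, -, 823, 460, 924, 273, 798, -, -]

273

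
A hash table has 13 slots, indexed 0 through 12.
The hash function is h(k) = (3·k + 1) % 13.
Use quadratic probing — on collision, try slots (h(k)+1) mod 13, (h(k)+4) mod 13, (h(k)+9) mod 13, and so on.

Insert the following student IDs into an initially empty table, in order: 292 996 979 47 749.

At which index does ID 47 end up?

292 hashes to 6; slot 6 is free -> place at 6.
996 hashes to 12; slot 12 is free -> place at 12.
979 hashes to 0; slot 0 is free -> place at 0.
47 hashes to 12; 12,0 taken -> place at 3.
749 hashes to 12; 12,0,3 taken -> place at 8.
Table: [979, -, -, 47, -, -, 292, -, 749, -, -, -, 996]

3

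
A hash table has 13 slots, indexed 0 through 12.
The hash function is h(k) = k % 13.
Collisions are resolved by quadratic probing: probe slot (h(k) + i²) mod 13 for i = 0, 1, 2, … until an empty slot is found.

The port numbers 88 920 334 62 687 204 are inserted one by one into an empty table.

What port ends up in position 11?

88: h=10 => slot 10
920: h=10, probe 10,11 => slot 11
334: h=9 => slot 9
62: h=10, probe 10,11,1 => slot 1
687: h=11, probe 11,12 => slot 12
204: h=9, probe 9,10,0 => slot 0
Table: [204, 62, —, —, —, —, —, —, —, 334, 88, 920, 687]

920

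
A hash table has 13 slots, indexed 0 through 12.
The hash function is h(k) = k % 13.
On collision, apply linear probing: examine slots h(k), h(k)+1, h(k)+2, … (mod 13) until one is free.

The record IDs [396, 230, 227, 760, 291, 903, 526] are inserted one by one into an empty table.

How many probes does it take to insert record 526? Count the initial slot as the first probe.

6

396: h=6 -> slot 6
230: h=9 -> slot 9
227: h=6, probe 6,7 -> slot 7
760: h=6, probe 6,7,8 -> slot 8
291: h=5 -> slot 5
903: h=6, probe 6,7,8,9,10 -> slot 10
526: h=6, probe 6,7,8,9,10,11 -> slot 11
Table: [_, _, _, _, _, 291, 396, 227, 760, 230, 903, 526, _]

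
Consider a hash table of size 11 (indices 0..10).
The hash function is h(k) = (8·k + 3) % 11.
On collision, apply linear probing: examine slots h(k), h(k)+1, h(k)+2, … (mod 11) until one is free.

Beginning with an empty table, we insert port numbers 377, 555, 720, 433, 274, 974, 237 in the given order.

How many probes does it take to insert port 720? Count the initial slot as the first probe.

Insert 377: h=5, slot 5 empty -> index 5.
Insert 555: h=10, slot 10 empty -> index 10.
Insert 720: h=10, slot 10 occupied -> index 0.
Insert 433: h=2, slot 2 empty -> index 2.
Insert 274: h=6, slot 6 empty -> index 6.
Insert 974: h=7, slot 7 empty -> index 7.
Insert 237: h=7, slot 7 occupied -> index 8.
Table: [720, ∅, 433, ∅, ∅, 377, 274, 974, 237, ∅, 555]

2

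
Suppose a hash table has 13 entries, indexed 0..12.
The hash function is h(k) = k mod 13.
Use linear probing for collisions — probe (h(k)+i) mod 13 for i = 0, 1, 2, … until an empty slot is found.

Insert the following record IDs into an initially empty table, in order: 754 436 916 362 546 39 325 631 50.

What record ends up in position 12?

50

754 hashes to 0; slot 0 is free => place at 0.
436 hashes to 7; slot 7 is free => place at 7.
916 hashes to 6; slot 6 is free => place at 6.
362 hashes to 11; slot 11 is free => place at 11.
546 hashes to 0; 0 taken => place at 1.
39 hashes to 0; 0,1 taken => place at 2.
325 hashes to 0; 0,1,2 taken => place at 3.
631 hashes to 7; 7 taken => place at 8.
50 hashes to 11; 11 taken => place at 12.
Table: [754, 546, 39, 325, —, —, 916, 436, 631, —, —, 362, 50]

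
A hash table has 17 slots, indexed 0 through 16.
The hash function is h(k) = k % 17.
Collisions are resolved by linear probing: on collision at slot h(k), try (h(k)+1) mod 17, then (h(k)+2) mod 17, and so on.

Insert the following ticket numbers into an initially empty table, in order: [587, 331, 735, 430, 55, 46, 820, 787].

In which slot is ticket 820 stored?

587: h=9 → slot 9
331: h=8 → slot 8
735: h=4 → slot 4
430: h=5 → slot 5
55: h=4, probe 4,5,6 → slot 6
46: h=12 → slot 12
820: h=4, probe 4,5,6,7 → slot 7
787: h=5, probe 5,6,7,8,9,10 → slot 10
Table: [., ., ., ., 735, 430, 55, 820, 331, 587, 787, ., 46, ., ., ., .]

7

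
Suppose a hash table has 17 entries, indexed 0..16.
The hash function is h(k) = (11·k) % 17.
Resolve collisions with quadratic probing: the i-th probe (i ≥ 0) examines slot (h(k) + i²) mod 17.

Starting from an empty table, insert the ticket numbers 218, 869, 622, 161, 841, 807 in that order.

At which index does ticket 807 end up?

218: h=1 -> slot 1
869: h=5 -> slot 5
622: h=8 -> slot 8
161: h=3 -> slot 3
841: h=3, probe 3,4 -> slot 4
807: h=3, probe 3,4,7 -> slot 7
Table: [., 218, ., 161, 841, 869, ., 807, 622, ., ., ., ., ., ., ., .]

7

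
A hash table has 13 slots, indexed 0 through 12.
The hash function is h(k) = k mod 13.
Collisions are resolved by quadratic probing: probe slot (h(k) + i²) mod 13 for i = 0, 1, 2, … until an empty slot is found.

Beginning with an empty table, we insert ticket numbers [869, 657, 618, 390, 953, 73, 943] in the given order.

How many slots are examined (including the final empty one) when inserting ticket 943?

Insert 869: h=11, slot 11 empty -> index 11.
Insert 657: h=7, slot 7 empty -> index 7.
Insert 618: h=7, slot 7 occupied -> index 8.
Insert 390: h=0, slot 0 empty -> index 0.
Insert 953: h=4, slot 4 empty -> index 4.
Insert 73: h=8, slot 8 occupied -> index 9.
Insert 943: h=7, slots 7,8,11 occupied -> index 3.
Table: [390, ., ., 943, 953, ., ., 657, 618, 73, ., 869, .]

4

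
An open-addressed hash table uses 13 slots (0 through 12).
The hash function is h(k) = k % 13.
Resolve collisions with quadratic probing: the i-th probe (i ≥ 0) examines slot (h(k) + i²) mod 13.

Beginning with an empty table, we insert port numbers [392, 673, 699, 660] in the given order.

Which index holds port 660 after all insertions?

1

392 hashes to 2; slot 2 is free → place at 2.
673 hashes to 10; slot 10 is free → place at 10.
699 hashes to 10; 10 taken → place at 11.
660 hashes to 10; 10,11 taken → place at 1.
Table: [_, 660, 392, _, _, _, _, _, _, _, 673, 699, _]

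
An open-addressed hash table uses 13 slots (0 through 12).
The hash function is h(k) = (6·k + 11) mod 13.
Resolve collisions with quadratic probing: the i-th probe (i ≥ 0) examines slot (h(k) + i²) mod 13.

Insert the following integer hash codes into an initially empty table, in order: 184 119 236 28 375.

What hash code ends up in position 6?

184 hashes to 10; slot 10 is free => place at 10.
119 hashes to 10; 10 taken => place at 11.
236 hashes to 10; 10,11 taken => place at 1.
28 hashes to 10; 10,11,1 taken => place at 6.
375 hashes to 12; slot 12 is free => place at 12.
Table: [—, 236, —, —, —, —, 28, —, —, —, 184, 119, 375]

28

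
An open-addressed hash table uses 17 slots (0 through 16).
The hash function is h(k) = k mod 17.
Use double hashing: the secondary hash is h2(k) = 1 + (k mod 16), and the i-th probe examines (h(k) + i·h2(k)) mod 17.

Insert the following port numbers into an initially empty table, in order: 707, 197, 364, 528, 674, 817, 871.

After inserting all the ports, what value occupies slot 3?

707 hashes to 10; slot 10 is free → place at 10.
197 hashes to 10, h2=6; 10 taken → place at 16.
364 hashes to 7; slot 7 is free → place at 7.
528 hashes to 1; slot 1 is free → place at 1.
674 hashes to 11; slot 11 is free → place at 11.
817 hashes to 1, h2=2; 1 taken → place at 3.
871 hashes to 4; slot 4 is free → place at 4.
Table: [_, 528, _, 817, 871, _, _, 364, _, _, 707, 674, _, _, _, _, 197]

817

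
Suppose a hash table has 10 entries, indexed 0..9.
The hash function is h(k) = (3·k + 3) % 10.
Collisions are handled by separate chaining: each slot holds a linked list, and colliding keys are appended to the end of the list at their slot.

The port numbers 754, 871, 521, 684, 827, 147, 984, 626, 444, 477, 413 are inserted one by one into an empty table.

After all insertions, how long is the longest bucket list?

4

754 → bucket 5
871 → bucket 6
521 → bucket 6 (collision)
684 → bucket 5 (collision)
827 → bucket 4
147 → bucket 4 (collision)
984 → bucket 5 (collision)
626 → bucket 1
444 → bucket 5 (collision)
477 → bucket 4 (collision)
413 → bucket 2
Final buckets:
0: .
1: 626
2: 413
3: .
4: 827 -> 147 -> 477
5: 754 -> 684 -> 984 -> 444
6: 871 -> 521
7: .
8: .
9: .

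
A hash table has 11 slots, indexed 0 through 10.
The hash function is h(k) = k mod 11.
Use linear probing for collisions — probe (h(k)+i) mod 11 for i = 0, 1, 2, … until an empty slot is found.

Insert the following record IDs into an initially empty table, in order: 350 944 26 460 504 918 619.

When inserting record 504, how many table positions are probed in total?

4

Insert 350: h=9, slot 9 empty -> index 9.
Insert 944: h=9, slot 9 occupied -> index 10.
Insert 26: h=4, slot 4 empty -> index 4.
Insert 460: h=9, slots 9,10 occupied -> index 0.
Insert 504: h=9, slots 9,10,0 occupied -> index 1.
Insert 918: h=5, slot 5 empty -> index 5.
Insert 619: h=3, slot 3 empty -> index 3.
Table: [460, 504, —, 619, 26, 918, —, —, —, 350, 944]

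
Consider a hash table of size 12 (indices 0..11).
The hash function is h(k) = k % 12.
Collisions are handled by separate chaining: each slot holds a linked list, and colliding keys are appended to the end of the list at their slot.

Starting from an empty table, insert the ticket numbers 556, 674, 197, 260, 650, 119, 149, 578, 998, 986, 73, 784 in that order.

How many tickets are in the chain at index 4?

Insert 556: h=4, bucket 4 empty → new chain.
Insert 674: h=2, bucket 2 empty → new chain.
Insert 197: h=5, bucket 5 empty → new chain.
Insert 260: h=8, bucket 8 empty → new chain.
Insert 650: h=2, bucket 2 nonempty → append to chain.
Insert 119: h=11, bucket 11 empty → new chain.
Insert 149: h=5, bucket 5 nonempty → append to chain.
Insert 578: h=2, bucket 2 nonempty → append to chain.
Insert 998: h=2, bucket 2 nonempty → append to chain.
Insert 986: h=2, bucket 2 nonempty → append to chain.
Insert 73: h=1, bucket 1 empty → new chain.
Insert 784: h=4, bucket 4 nonempty → append to chain.
Final buckets:
0: .
1: 73
2: 674 -> 650 -> 578 -> 998 -> 986
3: .
4: 556 -> 784
5: 197 -> 149
6: .
7: .
8: 260
9: .
10: .
11: 119

2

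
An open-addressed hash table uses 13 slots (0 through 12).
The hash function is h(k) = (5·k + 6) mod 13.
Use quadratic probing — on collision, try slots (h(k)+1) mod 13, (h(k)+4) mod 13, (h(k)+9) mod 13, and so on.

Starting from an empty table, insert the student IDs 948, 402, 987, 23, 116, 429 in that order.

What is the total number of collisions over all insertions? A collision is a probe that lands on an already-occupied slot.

6

948: h=1 -> slot 1
402: h=1, probe 1,2 -> slot 2
987: h=1, probe 1,2,5 -> slot 5
23: h=4 -> slot 4
116: h=1, probe 1,2,5,10 -> slot 10
429: h=6 -> slot 6
Table: [., 948, 402, ., 23, 987, 429, ., ., ., 116, ., .]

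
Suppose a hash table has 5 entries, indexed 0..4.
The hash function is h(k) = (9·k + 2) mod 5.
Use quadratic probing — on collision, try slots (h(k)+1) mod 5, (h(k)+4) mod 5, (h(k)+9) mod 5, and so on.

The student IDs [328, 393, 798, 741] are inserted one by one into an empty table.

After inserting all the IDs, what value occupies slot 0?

Insert 328: h=4, slot 4 empty => index 4.
Insert 393: h=4, slot 4 occupied => index 0.
Insert 798: h=4, slots 4,0 occupied => index 3.
Insert 741: h=1, slot 1 empty => index 1.
Table: [393, 741, _, 798, 328]

393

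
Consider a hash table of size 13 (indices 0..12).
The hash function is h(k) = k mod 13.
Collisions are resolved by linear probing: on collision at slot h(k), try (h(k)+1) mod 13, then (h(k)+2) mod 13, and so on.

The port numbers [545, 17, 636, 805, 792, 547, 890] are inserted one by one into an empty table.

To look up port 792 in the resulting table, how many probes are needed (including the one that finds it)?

545 hashes to 12; slot 12 is free -> place at 12.
17 hashes to 4; slot 4 is free -> place at 4.
636 hashes to 12; 12 taken -> place at 0.
805 hashes to 12; 12,0 taken -> place at 1.
792 hashes to 12; 12,0,1 taken -> place at 2.
547 hashes to 1; 1,2 taken -> place at 3.
890 hashes to 6; slot 6 is free -> place at 6.
Table: [636, 805, 792, 547, 17, —, 890, —, —, —, —, —, 545]
Lookup 792: h=12, probe 12,0,1,2 → found at 2.

4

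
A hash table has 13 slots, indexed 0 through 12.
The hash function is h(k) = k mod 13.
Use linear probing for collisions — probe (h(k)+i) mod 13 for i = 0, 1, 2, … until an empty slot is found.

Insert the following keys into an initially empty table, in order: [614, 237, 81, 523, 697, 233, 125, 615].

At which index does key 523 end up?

6

614: h=3 -> slot 3
237: h=3, probe 3,4 -> slot 4
81: h=3, probe 3,4,5 -> slot 5
523: h=3, probe 3,4,5,6 -> slot 6
697: h=8 -> slot 8
233: h=12 -> slot 12
125: h=8, probe 8,9 -> slot 9
615: h=4, probe 4,5,6,7 -> slot 7
Table: [., ., ., 614, 237, 81, 523, 615, 697, 125, ., ., 233]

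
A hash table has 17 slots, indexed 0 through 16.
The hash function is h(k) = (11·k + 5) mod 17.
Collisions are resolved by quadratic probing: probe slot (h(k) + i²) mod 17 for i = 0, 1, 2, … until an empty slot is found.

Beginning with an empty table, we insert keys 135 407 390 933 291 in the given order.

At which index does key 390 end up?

15

135: h=11 -> slot 11
407: h=11, probe 11,12 -> slot 12
390: h=11, probe 11,12,15 -> slot 15
933: h=0 -> slot 0
291: h=10 -> slot 10
Table: [933, -, -, -, -, -, -, -, -, -, 291, 135, 407, -, -, 390, -]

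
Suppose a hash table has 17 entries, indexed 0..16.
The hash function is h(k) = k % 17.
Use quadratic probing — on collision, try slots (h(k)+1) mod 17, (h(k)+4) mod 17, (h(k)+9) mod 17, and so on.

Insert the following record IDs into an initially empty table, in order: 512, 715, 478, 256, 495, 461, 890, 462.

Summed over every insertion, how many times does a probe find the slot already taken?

10

512 hashes to 2; slot 2 is free → place at 2.
715 hashes to 1; slot 1 is free → place at 1.
478 hashes to 2; 2 taken → place at 3.
256 hashes to 1; 1,2 taken → place at 5.
495 hashes to 2; 2,3 taken → place at 6.
461 hashes to 2; 2,3,6 taken → place at 11.
890 hashes to 6; 6 taken → place at 7.
462 hashes to 3; 3 taken → place at 4.
Table: [∅, 715, 512, 478, 462, 256, 495, 890, ∅, ∅, ∅, 461, ∅, ∅, ∅, ∅, ∅]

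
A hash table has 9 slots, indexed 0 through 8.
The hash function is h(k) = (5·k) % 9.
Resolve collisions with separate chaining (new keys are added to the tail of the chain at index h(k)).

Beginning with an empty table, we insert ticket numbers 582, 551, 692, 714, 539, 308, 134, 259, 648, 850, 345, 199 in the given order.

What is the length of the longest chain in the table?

3

582 -> bucket 3
551 -> bucket 1
692 -> bucket 4
714 -> bucket 6
539 -> bucket 4 (collision)
308 -> bucket 1 (collision)
134 -> bucket 4 (collision)
259 -> bucket 8
648 -> bucket 0
850 -> bucket 2
345 -> bucket 6 (collision)
199 -> bucket 5
Final buckets:
0: 648
1: 551 -> 308
2: 850
3: 582
4: 692 -> 539 -> 134
5: 199
6: 714 -> 345
7: -
8: 259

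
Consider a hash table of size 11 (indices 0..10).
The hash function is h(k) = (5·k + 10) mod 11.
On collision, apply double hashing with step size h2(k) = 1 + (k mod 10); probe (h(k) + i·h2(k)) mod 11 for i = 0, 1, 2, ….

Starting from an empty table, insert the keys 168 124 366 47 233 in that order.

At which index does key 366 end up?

168: h=3 -> slot 3
124: h=3, h2=5, probe 3,8 -> slot 8
366: h=3, h2=7, probe 3,10 -> slot 10
47: h=3, h2=8, probe 3,0 -> slot 0
233: h=9 -> slot 9
Table: [47, _, _, 168, _, _, _, _, 124, 233, 366]

10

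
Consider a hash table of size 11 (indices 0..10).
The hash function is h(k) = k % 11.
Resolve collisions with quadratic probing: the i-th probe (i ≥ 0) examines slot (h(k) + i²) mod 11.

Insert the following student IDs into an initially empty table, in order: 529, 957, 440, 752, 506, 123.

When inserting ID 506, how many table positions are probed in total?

529: h=1 → slot 1
957: h=0 → slot 0
440: h=0, probe 0,1,4 → slot 4
752: h=4, probe 4,5 → slot 5
506: h=0, probe 0,1,4,9 → slot 9
123: h=2 → slot 2
Table: [957, 529, 123, —, 440, 752, —, —, —, 506, —]

4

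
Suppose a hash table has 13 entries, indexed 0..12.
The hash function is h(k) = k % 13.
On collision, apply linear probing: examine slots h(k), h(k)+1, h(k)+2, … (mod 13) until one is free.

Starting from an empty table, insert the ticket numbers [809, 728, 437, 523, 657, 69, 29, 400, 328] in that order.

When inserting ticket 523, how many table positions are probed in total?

Insert 809: h=3, slot 3 empty → index 3.
Insert 728: h=0, slot 0 empty → index 0.
Insert 437: h=8, slot 8 empty → index 8.
Insert 523: h=3, slot 3 occupied → index 4.
Insert 657: h=7, slot 7 empty → index 7.
Insert 69: h=4, slot 4 occupied → index 5.
Insert 29: h=3, slots 3,4,5 occupied → index 6.
Insert 400: h=10, slot 10 empty → index 10.
Insert 328: h=3, slots 3,4,5,6,7,8 occupied → index 9.
Table: [728, ∅, ∅, 809, 523, 69, 29, 657, 437, 328, 400, ∅, ∅]

2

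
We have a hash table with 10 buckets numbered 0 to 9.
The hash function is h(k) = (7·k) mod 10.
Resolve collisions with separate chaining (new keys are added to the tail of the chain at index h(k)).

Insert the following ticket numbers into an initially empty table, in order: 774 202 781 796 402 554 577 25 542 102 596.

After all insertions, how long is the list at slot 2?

2

774 -> bucket 8
202 -> bucket 4
781 -> bucket 7
796 -> bucket 2
402 -> bucket 4 (collision)
554 -> bucket 8 (collision)
577 -> bucket 9
25 -> bucket 5
542 -> bucket 4 (collision)
102 -> bucket 4 (collision)
596 -> bucket 2 (collision)
Final buckets:
0: -
1: -
2: 796 -> 596
3: -
4: 202 -> 402 -> 542 -> 102
5: 25
6: -
7: 781
8: 774 -> 554
9: 577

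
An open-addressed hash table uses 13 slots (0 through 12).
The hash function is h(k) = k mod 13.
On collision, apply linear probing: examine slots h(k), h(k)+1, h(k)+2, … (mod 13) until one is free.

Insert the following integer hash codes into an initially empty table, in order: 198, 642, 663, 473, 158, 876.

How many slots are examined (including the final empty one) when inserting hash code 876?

198 hashes to 3; slot 3 is free => place at 3.
642 hashes to 5; slot 5 is free => place at 5.
663 hashes to 0; slot 0 is free => place at 0.
473 hashes to 5; 5 taken => place at 6.
158 hashes to 2; slot 2 is free => place at 2.
876 hashes to 5; 5,6 taken => place at 7.
Table: [663, ., 158, 198, ., 642, 473, 876, ., ., ., ., .]

3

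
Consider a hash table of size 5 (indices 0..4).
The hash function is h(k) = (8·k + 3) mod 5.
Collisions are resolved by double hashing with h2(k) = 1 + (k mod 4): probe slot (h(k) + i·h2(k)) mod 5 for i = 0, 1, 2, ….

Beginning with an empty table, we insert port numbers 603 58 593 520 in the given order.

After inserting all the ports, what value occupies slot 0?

603 hashes to 2; slot 2 is free → place at 2.
58 hashes to 2, h2=3; 2 taken → place at 0.
593 hashes to 2, h2=2; 2 taken → place at 4.
520 hashes to 3; slot 3 is free → place at 3.
Table: [58, -, 603, 520, 593]

58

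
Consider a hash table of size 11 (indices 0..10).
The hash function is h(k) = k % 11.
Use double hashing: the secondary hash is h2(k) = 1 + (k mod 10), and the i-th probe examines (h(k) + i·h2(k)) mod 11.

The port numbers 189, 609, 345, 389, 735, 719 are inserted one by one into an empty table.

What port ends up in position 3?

Insert 189: h=2, slot 2 empty -> index 2.
Insert 609: h=4, slot 4 empty -> index 4.
Insert 345: h=4, h2=6, slot 4 occupied -> index 10.
Insert 389: h=4, h2=10, slot 4 occupied -> index 3.
Insert 735: h=9, slot 9 empty -> index 9.
Insert 719: h=4, h2=10, slots 4,3,2 occupied -> index 1.
Table: [—, 719, 189, 389, 609, —, —, —, —, 735, 345]

389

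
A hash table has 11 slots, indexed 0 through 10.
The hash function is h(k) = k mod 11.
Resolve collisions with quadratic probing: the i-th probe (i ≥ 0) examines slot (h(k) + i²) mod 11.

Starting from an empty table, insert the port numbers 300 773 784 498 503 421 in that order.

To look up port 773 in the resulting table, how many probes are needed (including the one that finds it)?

300 hashes to 3; slot 3 is free -> place at 3.
773 hashes to 3; 3 taken -> place at 4.
784 hashes to 3; 3,4 taken -> place at 7.
498 hashes to 3; 3,4,7 taken -> place at 1.
503 hashes to 8; slot 8 is free -> place at 8.
421 hashes to 3; 3,4,7,1,8 taken -> place at 6.
Table: [., 498, ., 300, 773, ., 421, 784, 503, ., .]
Lookup 773: h=3, probe 3,4 → found at 4.

2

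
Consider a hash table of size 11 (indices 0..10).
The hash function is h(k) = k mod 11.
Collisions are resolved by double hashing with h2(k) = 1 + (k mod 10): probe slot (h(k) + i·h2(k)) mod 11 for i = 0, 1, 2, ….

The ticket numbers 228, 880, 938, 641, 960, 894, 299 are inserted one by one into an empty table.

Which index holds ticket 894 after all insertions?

228 hashes to 8; slot 8 is free -> place at 8.
880 hashes to 0; slot 0 is free -> place at 0.
938 hashes to 3; slot 3 is free -> place at 3.
641 hashes to 3, h2=2; 3 taken -> place at 5.
960 hashes to 3, h2=1; 3 taken -> place at 4.
894 hashes to 3, h2=5; 3,8 taken -> place at 2.
299 hashes to 2, h2=10; 2 taken -> place at 1.
Table: [880, 299, 894, 938, 960, 641, —, —, 228, —, —]

2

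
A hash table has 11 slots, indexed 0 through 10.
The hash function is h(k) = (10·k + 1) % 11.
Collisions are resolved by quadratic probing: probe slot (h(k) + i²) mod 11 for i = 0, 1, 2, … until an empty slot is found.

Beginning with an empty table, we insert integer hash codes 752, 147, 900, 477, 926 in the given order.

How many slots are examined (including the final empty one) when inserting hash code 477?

3

752 hashes to 8; slot 8 is free -> place at 8.
147 hashes to 8; 8 taken -> place at 9.
900 hashes to 3; slot 3 is free -> place at 3.
477 hashes to 8; 8,9 taken -> place at 1.
926 hashes to 10; slot 10 is free -> place at 10.
Table: [—, 477, —, 900, —, —, —, —, 752, 147, 926]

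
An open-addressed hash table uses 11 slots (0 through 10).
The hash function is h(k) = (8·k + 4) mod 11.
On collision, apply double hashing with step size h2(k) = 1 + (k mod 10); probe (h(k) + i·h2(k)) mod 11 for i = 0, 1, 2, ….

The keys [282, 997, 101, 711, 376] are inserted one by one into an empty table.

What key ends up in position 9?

282 hashes to 5; slot 5 is free -> place at 5.
997 hashes to 5, h2=8; 5 taken -> place at 2.
101 hashes to 9; slot 9 is free -> place at 9.
711 hashes to 5, h2=2; 5 taken -> place at 7.
376 hashes to 9, h2=7; 9,5 taken -> place at 1.
Table: [_, 376, 997, _, _, 282, _, 711, _, 101, _]

101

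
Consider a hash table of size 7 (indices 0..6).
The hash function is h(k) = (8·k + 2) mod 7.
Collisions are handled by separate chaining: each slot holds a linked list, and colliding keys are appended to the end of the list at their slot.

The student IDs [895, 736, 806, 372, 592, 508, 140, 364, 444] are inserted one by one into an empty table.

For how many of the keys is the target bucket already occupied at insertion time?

Insert 895: h=1, bucket 1 empty -> new chain.
Insert 736: h=3, bucket 3 empty -> new chain.
Insert 806: h=3, bucket 3 nonempty -> append to chain.
Insert 372: h=3, bucket 3 nonempty -> append to chain.
Insert 592: h=6, bucket 6 empty -> new chain.
Insert 508: h=6, bucket 6 nonempty -> append to chain.
Insert 140: h=2, bucket 2 empty -> new chain.
Insert 364: h=2, bucket 2 nonempty -> append to chain.
Insert 444: h=5, bucket 5 empty -> new chain.
Final buckets:
0: ∅
1: 895
2: 140 -> 364
3: 736 -> 806 -> 372
4: ∅
5: 444
6: 592 -> 508

4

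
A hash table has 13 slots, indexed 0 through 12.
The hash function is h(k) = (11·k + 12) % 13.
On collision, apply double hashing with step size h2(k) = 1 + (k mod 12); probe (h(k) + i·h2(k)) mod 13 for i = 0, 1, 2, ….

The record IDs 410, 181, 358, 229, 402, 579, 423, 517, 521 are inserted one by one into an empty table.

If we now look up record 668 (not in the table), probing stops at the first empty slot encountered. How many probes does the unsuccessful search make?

410: h=11 => slot 11
181: h=1 => slot 1
358: h=11, h2=11, probe 11,9 => slot 9
229: h=9, h2=2, probe 9,11,0 => slot 0
402: h=1, h2=7, probe 1,8 => slot 8
579: h=11, h2=4, probe 11,2 => slot 2
423: h=11, h2=4, probe 11,2,6 => slot 6
517: h=5 => slot 5
521: h=10 => slot 10
Table: [229, 181, 579, -, -, 517, 423, -, 402, 358, 521, 410, -]
Lookup 668: h=2, h2=9, probe 2,11,7 → slot 7 empty, not found.

3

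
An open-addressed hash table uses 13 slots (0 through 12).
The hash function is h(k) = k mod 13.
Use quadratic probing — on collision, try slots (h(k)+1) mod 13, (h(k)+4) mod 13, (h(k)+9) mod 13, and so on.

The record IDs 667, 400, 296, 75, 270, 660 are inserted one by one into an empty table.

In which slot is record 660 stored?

0

Insert 667: h=4, slot 4 empty => index 4.
Insert 400: h=10, slot 10 empty => index 10.
Insert 296: h=10, slot 10 occupied => index 11.
Insert 75: h=10, slots 10,11 occupied => index 1.
Insert 270: h=10, slots 10,11,1 occupied => index 6.
Insert 660: h=10, slots 10,11,1,6 occupied => index 0.
Table: [660, 75, ., ., 667, ., 270, ., ., ., 400, 296, .]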